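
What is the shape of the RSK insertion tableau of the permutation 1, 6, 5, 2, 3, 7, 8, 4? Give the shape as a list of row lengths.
RSK row insertion gives P = [[1, 2, 3, 4, 8], [5, 7], [6]], which has shape [5, 2, 1].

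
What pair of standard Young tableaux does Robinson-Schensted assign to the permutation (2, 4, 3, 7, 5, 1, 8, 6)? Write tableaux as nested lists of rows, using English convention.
P = [[1, 3, 5, 6], [2, 7, 8], [4]], Q = [[1, 2, 4, 7], [3, 5, 8], [6]]

Insert each entry of the permutation into P by Schensted row insertion, recording in Q the position of each new cell.

Insert 2: appended to row 1. P = [[2]].
Insert 4: appended to row 1. P = [[2, 4]].
Insert 3: 3 bumps 4 from row 1; 4 starts row 2. P = [[2, 3], [4]].
Insert 7: appended to row 1. P = [[2, 3, 7], [4]].
Insert 5: 5 bumps 7 from row 1; 7 appends to row 2. P = [[2, 3, 5], [4, 7]].
Insert 1: 1 bumps 2 from row 1; 2 bumps 4 from row 2; 4 starts row 3. P = [[1, 3, 5], [2, 7], [4]].
Insert 8: appended to row 1. P = [[1, 3, 5, 8], [2, 7], [4]].
Insert 6: 6 bumps 8 from row 1; 8 appends to row 2. P = [[1, 3, 5, 6], [2, 7, 8], [4]].

So P = [[1, 3, 5, 6], [2, 7, 8], [4]], Q = [[1, 2, 4, 7], [3, 5, 8], [6]].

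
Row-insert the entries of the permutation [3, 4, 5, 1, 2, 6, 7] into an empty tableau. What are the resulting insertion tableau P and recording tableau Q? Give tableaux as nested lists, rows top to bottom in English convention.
Insert each entry of the permutation into P by Schensted row insertion, recording in Q the position of each new cell.

After inserting 3: P = [[3]].
After inserting 4: P = [[3, 4]].
After inserting 5: P = [[3, 4, 5]].
After inserting 1: P = [[1, 4, 5], [3]].
After inserting 2: P = [[1, 2, 5], [3, 4]].
After inserting 6: P = [[1, 2, 5, 6], [3, 4]].
After inserting 7: P = [[1, 2, 5, 6, 7], [3, 4]].

So P = [[1, 2, 5, 6, 7], [3, 4]], Q = [[1, 2, 3, 6, 7], [4, 5]].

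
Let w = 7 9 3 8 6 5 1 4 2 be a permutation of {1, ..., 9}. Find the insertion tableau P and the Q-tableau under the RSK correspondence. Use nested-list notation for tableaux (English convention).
Insert each entry of the permutation into P by Schensted row insertion, recording in Q the position of each new cell.

After inserting 7: P = [[7]].
After inserting 9: P = [[7, 9]].
After inserting 3: P = [[3, 9], [7]].
After inserting 8: P = [[3, 8], [7, 9]].
After inserting 6: P = [[3, 6], [7, 8], [9]].
After inserting 5: P = [[3, 5], [6, 8], [7], [9]].
After inserting 1: P = [[1, 5], [3, 8], [6], [7], [9]].
After inserting 4: P = [[1, 4], [3, 5], [6, 8], [7], [9]].
After inserting 2: P = [[1, 2], [3, 4], [5, 8], [6], [7], [9]].

So P = [[1, 2], [3, 4], [5, 8], [6], [7], [9]], Q = [[1, 2], [3, 4], [5, 8], [6], [7], [9]].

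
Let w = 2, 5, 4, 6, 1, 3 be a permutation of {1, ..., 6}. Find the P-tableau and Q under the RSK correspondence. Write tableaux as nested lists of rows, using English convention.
Insert each entry of the permutation into P by Schensted row insertion, recording in Q the position of each new cell.

Insert 2: appended to row 1. P = [[2]].
Insert 5: appended to row 1. P = [[2, 5]].
Insert 4: 4 bumps 5 from row 1; 5 starts row 2. P = [[2, 4], [5]].
Insert 6: appended to row 1. P = [[2, 4, 6], [5]].
Insert 1: 1 bumps 2 from row 1; 2 bumps 5 from row 2; 5 starts row 3. P = [[1, 4, 6], [2], [5]].
Insert 3: 3 bumps 4 from row 1; 4 appends to row 2. P = [[1, 3, 6], [2, 4], [5]].

So P = [[1, 3, 6], [2, 4], [5]], Q = [[1, 2, 4], [3, 6], [5]].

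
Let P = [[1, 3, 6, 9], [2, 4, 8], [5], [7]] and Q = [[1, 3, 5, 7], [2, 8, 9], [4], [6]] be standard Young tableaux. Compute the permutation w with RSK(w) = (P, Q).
Reverse the RSK construction: for i from n down to 1, find the cell of Q containing i, remove the entry at that cell from P, and reverse-bump it up through P; the value ejected from row 1 is w(i).

Step i=9: Q has 9 at row 2, column 3; remove 8 from row 2 of P and reverse-bump: 8 enters row 1 and ejects 6. So w(9) = 6. P is now [[1, 3, 8, 9], [2, 4], [5], [7]].
Step i=8: Q has 8 at row 2, column 2; remove 4 from row 2 of P and reverse-bump: 4 enters row 1 and ejects 3. So w(8) = 3. P is now [[1, 4, 8, 9], [2], [5], [7]].
Step i=7: Q has 7 at row 1, column 4; remove that cell from P, ejecting 9. So w(7) = 9. P is now [[1, 4, 8], [2], [5], [7]].
Step i=6: Q has 6 at row 4, column 1; remove 7 from row 4 of P and reverse-bump: 7 enters row 3 and ejects 5; 5 enters row 2 and ejects 2; 2 enters row 1 and ejects 1. So w(6) = 1. P is now [[2, 4, 8], [5], [7]].
Step i=5: Q has 5 at row 1, column 3; remove that cell from P, ejecting 8. So w(5) = 8. P is now [[2, 4], [5], [7]].
Step i=4: Q has 4 at row 3, column 1; remove 7 from row 3 of P and reverse-bump: 7 enters row 2 and ejects 5; 5 enters row 1 and ejects 4. So w(4) = 4. P is now [[2, 5], [7]].
Step i=3: Q has 3 at row 1, column 2; remove that cell from P, ejecting 5. So w(3) = 5. P is now [[2], [7]].
Step i=2: Q has 2 at row 2, column 1; remove 7 from row 2 of P and reverse-bump: 7 enters row 1 and ejects 2. So w(2) = 2. P is now [[7]].
Step i=1: Q has 1 at row 1, column 1; remove that cell from P, ejecting 7. So w(1) = 7. P is now [].

So w = 7 2 5 4 8 1 9 3 6.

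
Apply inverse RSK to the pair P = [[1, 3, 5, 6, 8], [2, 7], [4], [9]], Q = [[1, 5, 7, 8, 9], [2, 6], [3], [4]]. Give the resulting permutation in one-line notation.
Reverse RSK: for i = n, n-1, ..., 1, locate i in Q, remove the corresponding corner cell from P, and reverse-bump its entry up through P; the value ejected from row 1 is w(i).

So w = 9 4 2 1 7 3 5 6 8.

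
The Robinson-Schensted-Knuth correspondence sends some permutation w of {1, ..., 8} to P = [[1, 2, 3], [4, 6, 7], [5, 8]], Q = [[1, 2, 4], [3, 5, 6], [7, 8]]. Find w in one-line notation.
Reverse the RSK construction: for i from n down to 1, find the cell of Q containing i, remove the entry at that cell from P, and reverse-bump it up through P; the value ejected from row 1 is w(i).

Step i=8: Q has 8 at row 3, column 2; remove 8 from row 3 of P and reverse-bump: 8 enters row 2 and ejects 7; 7 enters row 1 and ejects 3. So w(8) = 3. P is now [[1, 2, 7], [4, 6, 8], [5]].
Step i=7: Q has 7 at row 3, column 1; remove 5 from row 3 of P and reverse-bump: 5 enters row 2 and ejects 4; 4 enters row 1 and ejects 2. So w(7) = 2. P is now [[1, 4, 7], [5, 6, 8]].
Step i=6: Q has 6 at row 2, column 3; remove 8 from row 2 of P and reverse-bump: 8 enters row 1 and ejects 7. So w(6) = 7. P is now [[1, 4, 8], [5, 6]].
Step i=5: Q has 5 at row 2, column 2; remove 6 from row 2 of P and reverse-bump: 6 enters row 1 and ejects 4. So w(5) = 4. P is now [[1, 6, 8], [5]].
Step i=4: Q has 4 at row 1, column 3; remove that cell from P, ejecting 8. So w(4) = 8. P is now [[1, 6], [5]].
Step i=3: Q has 3 at row 2, column 1; remove 5 from row 2 of P and reverse-bump: 5 enters row 1 and ejects 1. So w(3) = 1. P is now [[5, 6]].
Step i=2: Q has 2 at row 1, column 2; remove that cell from P, ejecting 6. So w(2) = 6. P is now [[5]].
Step i=1: Q has 1 at row 1, column 1; remove that cell from P, ejecting 5. So w(1) = 5. P is now [].

So w = 5 6 1 8 4 7 2 3.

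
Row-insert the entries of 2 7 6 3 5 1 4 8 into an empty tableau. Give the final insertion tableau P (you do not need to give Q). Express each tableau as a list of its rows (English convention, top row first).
P = [[1, 3, 4, 8], [2, 5], [6], [7]]

Insert 2: appended to row 1. P = [[2]].
Insert 7: appended to row 1. P = [[2, 7]].
Insert 6: 6 bumps 7 from row 1; 7 starts row 2. P = [[2, 6], [7]].
Insert 3: 3 bumps 6 from row 1; 6 bumps 7 from row 2; 7 starts row 3. P = [[2, 3], [6], [7]].
Insert 5: appended to row 1. P = [[2, 3, 5], [6], [7]].
Insert 1: 1 bumps 2 from row 1; 2 bumps 6 from row 2; 6 bumps 7 from row 3; 7 starts row 4. P = [[1, 3, 5], [2], [6], [7]].
Insert 4: 4 bumps 5 from row 1; 5 appends to row 2. P = [[1, 3, 4], [2, 5], [6], [7]].
Insert 8: appended to row 1. P = [[1, 3, 4, 8], [2, 5], [6], [7]].

So P = [[1, 3, 4, 8], [2, 5], [6], [7]].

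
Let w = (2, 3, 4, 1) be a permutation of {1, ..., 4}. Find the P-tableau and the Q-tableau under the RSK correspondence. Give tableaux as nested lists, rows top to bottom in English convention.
Insert each entry of the permutation into P by Schensted row insertion, recording in Q the position of each new cell.

Insert 2: appended to row 1. P = [[2]].
Insert 3: appended to row 1. P = [[2, 3]].
Insert 4: appended to row 1. P = [[2, 3, 4]].
Insert 1: 1 bumps 2 from row 1; 2 starts row 2. P = [[1, 3, 4], [2]].

So P = [[1, 3, 4], [2]], Q = [[1, 2, 3], [4]].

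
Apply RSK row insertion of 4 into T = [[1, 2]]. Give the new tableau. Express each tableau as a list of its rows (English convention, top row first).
[[1, 2, 4]]

4 is larger than every entry of row 1, so it is appended to row 1. The new tableau is [[1, 2, 4]].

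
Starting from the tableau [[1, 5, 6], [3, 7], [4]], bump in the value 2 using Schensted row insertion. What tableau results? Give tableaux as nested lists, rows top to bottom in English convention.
[[1, 2, 6], [3, 5], [4, 7]]

In row 1, 2 replaces 5 (the leftmost entry greater than 2); 5 is bumped to row 2. In row 2, 5 replaces 7 (the leftmost entry greater than 5); 7 is bumped to row 3. 7 is appended to row 3. The new tableau is [[1, 2, 6], [3, 5], [4, 7]].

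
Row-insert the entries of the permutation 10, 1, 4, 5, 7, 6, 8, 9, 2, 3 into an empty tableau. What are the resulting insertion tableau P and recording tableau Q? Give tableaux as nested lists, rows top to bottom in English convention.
P = [[1, 2, 3, 6, 8, 9], [4, 5], [7], [10]], Q = [[1, 3, 4, 5, 7, 8], [2, 10], [6], [9]]

Insert each entry of the permutation into P by Schensted row insertion, recording in Q the position of each new cell.

Insert 10: appended to row 1. P = [[10]], Q = [[1]].
Insert 1: 1 bumps 10 from row 1; 10 starts row 2. P = [[1], [10]], Q = [[1], [2]].
Insert 4: appended to row 1. P = [[1, 4], [10]], Q = [[1, 3], [2]].
Insert 5: appended to row 1. P = [[1, 4, 5], [10]], Q = [[1, 3, 4], [2]].
Insert 7: appended to row 1. P = [[1, 4, 5, 7], [10]], Q = [[1, 3, 4, 5], [2]].
Insert 6: 6 bumps 7 from row 1; 7 bumps 10 from row 2; 10 starts row 3. P = [[1, 4, 5, 6], [7], [10]], Q = [[1, 3, 4, 5], [2], [6]].
Insert 8: appended to row 1. P = [[1, 4, 5, 6, 8], [7], [10]], Q = [[1, 3, 4, 5, 7], [2], [6]].
Insert 9: appended to row 1. P = [[1, 4, 5, 6, 8, 9], [7], [10]], Q = [[1, 3, 4, 5, 7, 8], [2], [6]].
Insert 2: 2 bumps 4 from row 1; 4 bumps 7 from row 2; 7 bumps 10 from row 3; 10 starts row 4. P = [[1, 2, 5, 6, 8, 9], [4], [7], [10]], Q = [[1, 3, 4, 5, 7, 8], [2], [6], [9]].
Insert 3: 3 bumps 5 from row 1; 5 appends to row 2. P = [[1, 2, 3, 6, 8, 9], [4, 5], [7], [10]], Q = [[1, 3, 4, 5, 7, 8], [2, 10], [6], [9]].

So P = [[1, 2, 3, 6, 8, 9], [4, 5], [7], [10]], Q = [[1, 3, 4, 5, 7, 8], [2, 10], [6], [9]].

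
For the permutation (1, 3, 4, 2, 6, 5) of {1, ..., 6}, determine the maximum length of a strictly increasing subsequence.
4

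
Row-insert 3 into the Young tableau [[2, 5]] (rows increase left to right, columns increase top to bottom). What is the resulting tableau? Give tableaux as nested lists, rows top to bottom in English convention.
In row 1, 3 replaces 5 (the leftmost entry greater than 3); 5 is bumped to row 2. 5 starts a new row 2. The new tableau is [[2, 3], [5]].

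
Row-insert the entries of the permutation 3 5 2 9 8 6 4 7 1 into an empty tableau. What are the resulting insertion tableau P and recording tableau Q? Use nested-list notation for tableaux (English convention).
Insert each entry of the permutation into P by Schensted row insertion, recording in Q the position of each new cell.

Insert 3: appended to row 1. P = [[3]].
Insert 5: appended to row 1. P = [[3, 5]].
Insert 2: 2 bumps 3 from row 1; 3 starts row 2. P = [[2, 5], [3]].
Insert 9: appended to row 1. P = [[2, 5, 9], [3]].
Insert 8: 8 bumps 9 from row 1; 9 appends to row 2. P = [[2, 5, 8], [3, 9]].
Insert 6: 6 bumps 8 from row 1; 8 bumps 9 from row 2; 9 starts row 3. P = [[2, 5, 6], [3, 8], [9]].
Insert 4: 4 bumps 5 from row 1; 5 bumps 8 from row 2; 8 bumps 9 from row 3; 9 starts row 4. P = [[2, 4, 6], [3, 5], [8], [9]].
Insert 7: appended to row 1. P = [[2, 4, 6, 7], [3, 5], [8], [9]].
Insert 1: 1 bumps 2 from row 1; 2 bumps 3 from row 2; 3 bumps 8 from row 3; 8 bumps 9 from row 4; 9 starts row 5. P = [[1, 4, 6, 7], [2, 5], [3], [8], [9]].

So P = [[1, 4, 6, 7], [2, 5], [3], [8], [9]], Q = [[1, 2, 4, 8], [3, 5], [6], [7], [9]].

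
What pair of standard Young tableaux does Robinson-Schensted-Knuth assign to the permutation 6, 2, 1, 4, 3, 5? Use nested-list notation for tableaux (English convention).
Insert each entry of the permutation into P by Schensted row insertion, recording in Q the position of each new cell.

Insert 6: appended to row 1. P = [[6]], Q = [[1]].
Insert 2: 2 bumps 6 from row 1; 6 starts row 2. P = [[2], [6]], Q = [[1], [2]].
Insert 1: 1 bumps 2 from row 1; 2 bumps 6 from row 2; 6 starts row 3. P = [[1], [2], [6]], Q = [[1], [2], [3]].
Insert 4: appended to row 1. P = [[1, 4], [2], [6]], Q = [[1, 4], [2], [3]].
Insert 3: 3 bumps 4 from row 1; 4 appends to row 2. P = [[1, 3], [2, 4], [6]], Q = [[1, 4], [2, 5], [3]].
Insert 5: appended to row 1. P = [[1, 3, 5], [2, 4], [6]], Q = [[1, 4, 6], [2, 5], [3]].

So P = [[1, 3, 5], [2, 4], [6]], Q = [[1, 4, 6], [2, 5], [3]].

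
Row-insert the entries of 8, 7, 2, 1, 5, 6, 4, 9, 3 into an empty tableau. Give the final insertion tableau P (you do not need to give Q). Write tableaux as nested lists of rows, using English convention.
After inserting 8: P = [[8]].
After inserting 7: P = [[7], [8]].
After inserting 2: P = [[2], [7], [8]].
After inserting 1: P = [[1], [2], [7], [8]].
After inserting 5: P = [[1, 5], [2], [7], [8]].
After inserting 6: P = [[1, 5, 6], [2], [7], [8]].
After inserting 4: P = [[1, 4, 6], [2, 5], [7], [8]].
After inserting 9: P = [[1, 4, 6, 9], [2, 5], [7], [8]].
After inserting 3: P = [[1, 3, 6, 9], [2, 4], [5], [7], [8]].

So P = [[1, 3, 6, 9], [2, 4], [5], [7], [8]].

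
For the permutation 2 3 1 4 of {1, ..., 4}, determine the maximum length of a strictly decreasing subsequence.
2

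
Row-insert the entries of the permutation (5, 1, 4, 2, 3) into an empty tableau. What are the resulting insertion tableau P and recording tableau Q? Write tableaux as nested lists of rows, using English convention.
Insert each entry of the permutation into P by Schensted row insertion, recording in Q the position of each new cell.

Insert 5: appended to row 1. P = [[5]].
Insert 1: 1 bumps 5 from row 1; 5 starts row 2. P = [[1], [5]].
Insert 4: appended to row 1. P = [[1, 4], [5]].
Insert 2: 2 bumps 4 from row 1; 4 bumps 5 from row 2; 5 starts row 3. P = [[1, 2], [4], [5]].
Insert 3: appended to row 1. P = [[1, 2, 3], [4], [5]].

So P = [[1, 2, 3], [4], [5]], Q = [[1, 3, 5], [2], [4]].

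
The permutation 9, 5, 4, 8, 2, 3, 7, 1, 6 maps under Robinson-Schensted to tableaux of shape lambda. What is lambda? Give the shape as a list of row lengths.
[3, 2, 2, 1, 1]

RSK row insertion gives P = [[1, 3, 6], [2, 7], [4, 8], [5], [9]], which has shape [3, 2, 2, 1, 1].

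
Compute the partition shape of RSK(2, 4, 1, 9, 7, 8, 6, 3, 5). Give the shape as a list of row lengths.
[4, 3, 1, 1]

Row-insert each entry into an empty tableau.

After inserting 2: P = [[2]].
After inserting 4: P = [[2, 4]].
After inserting 1: P = [[1, 4], [2]].
After inserting 9: P = [[1, 4, 9], [2]].
After inserting 7: P = [[1, 4, 7], [2, 9]].
After inserting 8: P = [[1, 4, 7, 8], [2, 9]].
After inserting 6: P = [[1, 4, 6, 8], [2, 7], [9]].
After inserting 3: P = [[1, 3, 6, 8], [2, 4], [7], [9]].
After inserting 5: P = [[1, 3, 5, 8], [2, 4, 6], [7], [9]].

The final insertion tableau P = [[1, 3, 5, 8], [2, 4, 6], [7], [9]] has shape [4, 3, 1, 1].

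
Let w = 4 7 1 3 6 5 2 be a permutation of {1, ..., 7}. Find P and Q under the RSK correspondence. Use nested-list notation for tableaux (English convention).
Insert each entry of the permutation into P by Schensted row insertion, recording in Q the position of each new cell.

Insert 4: appended to row 1. P = [[4]].
Insert 7: appended to row 1. P = [[4, 7]].
Insert 1: 1 bumps 4 from row 1; 4 starts row 2. P = [[1, 7], [4]].
Insert 3: 3 bumps 7 from row 1; 7 appends to row 2. P = [[1, 3], [4, 7]].
Insert 6: appended to row 1. P = [[1, 3, 6], [4, 7]].
Insert 5: 5 bumps 6 from row 1; 6 bumps 7 from row 2; 7 starts row 3. P = [[1, 3, 5], [4, 6], [7]].
Insert 2: 2 bumps 3 from row 1; 3 bumps 4 from row 2; 4 bumps 7 from row 3; 7 starts row 4. P = [[1, 2, 5], [3, 6], [4], [7]].

So P = [[1, 2, 5], [3, 6], [4], [7]], Q = [[1, 2, 5], [3, 4], [6], [7]].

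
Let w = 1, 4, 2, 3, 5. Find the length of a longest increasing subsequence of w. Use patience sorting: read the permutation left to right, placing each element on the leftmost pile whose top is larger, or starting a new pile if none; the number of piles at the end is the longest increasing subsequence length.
4

1: new pile. tops = [1]
4: new pile. tops = [1, 4]
2: onto pile 2 (replacing 4). tops = [1, 2]
3: new pile. tops = [1, 2, 3]
5: new pile. tops = [1, 2, 3, 5]

4 piles, so the longest increasing subsequence has length 4.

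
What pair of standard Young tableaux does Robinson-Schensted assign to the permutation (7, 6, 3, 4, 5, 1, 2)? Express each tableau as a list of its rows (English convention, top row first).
P = [[1, 2, 5], [3, 4], [6], [7]], Q = [[1, 4, 5], [2, 7], [3], [6]]

Insert each entry of the permutation into P by Schensted row insertion, recording in Q the position of each new cell.

Insert 7: appended to row 1. P = [[7]], Q = [[1]].
Insert 6: 6 bumps 7 from row 1; 7 starts row 2. P = [[6], [7]], Q = [[1], [2]].
Insert 3: 3 bumps 6 from row 1; 6 bumps 7 from row 2; 7 starts row 3. P = [[3], [6], [7]], Q = [[1], [2], [3]].
Insert 4: appended to row 1. P = [[3, 4], [6], [7]], Q = [[1, 4], [2], [3]].
Insert 5: appended to row 1. P = [[3, 4, 5], [6], [7]], Q = [[1, 4, 5], [2], [3]].
Insert 1: 1 bumps 3 from row 1; 3 bumps 6 from row 2; 6 bumps 7 from row 3; 7 starts row 4. P = [[1, 4, 5], [3], [6], [7]], Q = [[1, 4, 5], [2], [3], [6]].
Insert 2: 2 bumps 4 from row 1; 4 appends to row 2. P = [[1, 2, 5], [3, 4], [6], [7]], Q = [[1, 4, 5], [2, 7], [3], [6]].

So P = [[1, 2, 5], [3, 4], [6], [7]], Q = [[1, 4, 5], [2, 7], [3], [6]].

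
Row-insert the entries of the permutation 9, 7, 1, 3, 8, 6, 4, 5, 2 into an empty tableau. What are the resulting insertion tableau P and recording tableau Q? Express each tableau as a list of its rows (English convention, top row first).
Insert each entry of the permutation into P by Schensted row insertion, recording in Q the position of each new cell.

After inserting 9: P = [[9]].
After inserting 7: P = [[7], [9]].
After inserting 1: P = [[1], [7], [9]].
After inserting 3: P = [[1, 3], [7], [9]].
After inserting 8: P = [[1, 3, 8], [7], [9]].
After inserting 6: P = [[1, 3, 6], [7, 8], [9]].
After inserting 4: P = [[1, 3, 4], [6, 8], [7], [9]].
After inserting 5: P = [[1, 3, 4, 5], [6, 8], [7], [9]].
After inserting 2: P = [[1, 2, 4, 5], [3, 8], [6], [7], [9]].

So P = [[1, 2, 4, 5], [3, 8], [6], [7], [9]], Q = [[1, 4, 5, 8], [2, 6], [3], [7], [9]].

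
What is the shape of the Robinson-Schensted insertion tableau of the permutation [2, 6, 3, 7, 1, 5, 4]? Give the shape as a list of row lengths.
[3, 2, 2]

Row-insert each entry into an empty tableau.

After inserting 2: P = [[2]].
After inserting 6: P = [[2, 6]].
After inserting 3: P = [[2, 3], [6]].
After inserting 7: P = [[2, 3, 7], [6]].
After inserting 1: P = [[1, 3, 7], [2], [6]].
After inserting 5: P = [[1, 3, 5], [2, 7], [6]].
After inserting 4: P = [[1, 3, 4], [2, 5], [6, 7]].

The final insertion tableau P = [[1, 3, 4], [2, 5], [6, 7]] has shape [3, 2, 2].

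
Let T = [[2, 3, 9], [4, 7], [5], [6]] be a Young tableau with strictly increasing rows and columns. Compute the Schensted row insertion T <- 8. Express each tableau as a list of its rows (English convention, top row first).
[[2, 3, 8], [4, 7, 9], [5], [6]]

In row 1, 8 replaces 9 (the leftmost entry greater than 8); 9 is bumped to row 2. 9 is appended to row 2. The new tableau is [[2, 3, 8], [4, 7, 9], [5], [6]].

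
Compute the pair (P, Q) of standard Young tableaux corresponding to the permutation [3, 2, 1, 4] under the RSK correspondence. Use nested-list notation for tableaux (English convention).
P = [[1, 4], [2], [3]], Q = [[1, 4], [2], [3]]

Insert each entry of the permutation into P by Schensted row insertion, recording in Q the position of each new cell.

Insert 3: appended to row 1. P = [[3]].
Insert 2: 2 bumps 3 from row 1; 3 starts row 2. P = [[2], [3]].
Insert 1: 1 bumps 2 from row 1; 2 bumps 3 from row 2; 3 starts row 3. P = [[1], [2], [3]].
Insert 4: appended to row 1. P = [[1, 4], [2], [3]].

So P = [[1, 4], [2], [3]], Q = [[1, 4], [2], [3]].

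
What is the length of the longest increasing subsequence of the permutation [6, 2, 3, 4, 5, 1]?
4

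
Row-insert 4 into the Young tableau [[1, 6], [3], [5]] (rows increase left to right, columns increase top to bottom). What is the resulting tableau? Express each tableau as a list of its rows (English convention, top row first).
In row 1, 4 replaces 6 (the leftmost entry greater than 4); 6 is bumped to row 2. 6 is appended to row 2. The new tableau is [[1, 4], [3, 6], [5]].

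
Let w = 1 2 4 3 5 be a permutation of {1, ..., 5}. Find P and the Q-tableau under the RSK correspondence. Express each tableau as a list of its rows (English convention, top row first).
P = [[1, 2, 3, 5], [4]], Q = [[1, 2, 3, 5], [4]]

Insert each entry of the permutation into P by Schensted row insertion, recording in Q the position of each new cell.

Insert 1: appended to row 1. P = [[1]].
Insert 2: appended to row 1. P = [[1, 2]].
Insert 4: appended to row 1. P = [[1, 2, 4]].
Insert 3: 3 bumps 4 from row 1; 4 starts row 2. P = [[1, 2, 3], [4]].
Insert 5: appended to row 1. P = [[1, 2, 3, 5], [4]].

So P = [[1, 2, 3, 5], [4]], Q = [[1, 2, 3, 5], [4]].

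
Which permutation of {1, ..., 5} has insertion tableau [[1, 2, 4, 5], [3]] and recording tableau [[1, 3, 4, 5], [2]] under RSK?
Reverse RSK: for i = n, n-1, ..., 1, locate i in Q, remove the corresponding corner cell from P, and reverse-bump its entry up through P; the value ejected from row 1 is w(i).

So w = 3 1 2 4 5.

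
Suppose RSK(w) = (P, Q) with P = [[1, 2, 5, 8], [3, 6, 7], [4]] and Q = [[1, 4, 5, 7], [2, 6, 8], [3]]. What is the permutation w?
4 3 1 6 7 2 8 5

Reverse RSK: for i = n, n-1, ..., 1, locate i in Q, remove the corresponding corner cell from P, and reverse-bump its entry up through P; the value ejected from row 1 is w(i).

So w = 4 3 1 6 7 2 8 5.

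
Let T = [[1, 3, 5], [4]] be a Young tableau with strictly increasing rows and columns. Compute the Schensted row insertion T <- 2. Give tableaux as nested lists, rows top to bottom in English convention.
[[1, 2, 5], [3], [4]]

In row 1, 2 replaces 3 (the leftmost entry greater than 2); 3 is bumped to row 2. In row 2, 3 replaces 4 (the leftmost entry greater than 3); 4 is bumped to row 3. 4 starts a new row 3. The new tableau is [[1, 2, 5], [3], [4]].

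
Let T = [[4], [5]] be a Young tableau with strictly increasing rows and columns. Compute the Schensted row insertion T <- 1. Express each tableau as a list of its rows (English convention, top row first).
In row 1, 1 replaces 4 (the leftmost entry greater than 1); 4 is bumped to row 2. In row 2, 4 replaces 5 (the leftmost entry greater than 4); 5 is bumped to row 3. 5 starts a new row 3. The new tableau is [[1], [4], [5]].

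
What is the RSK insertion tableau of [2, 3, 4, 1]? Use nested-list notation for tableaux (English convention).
Insert 2: appended to row 1. P = [[2]].
Insert 3: appended to row 1. P = [[2, 3]].
Insert 4: appended to row 1. P = [[2, 3, 4]].
Insert 1: 1 bumps 2 from row 1; 2 starts row 2. P = [[1, 3, 4], [2]].

So P = [[1, 3, 4], [2]].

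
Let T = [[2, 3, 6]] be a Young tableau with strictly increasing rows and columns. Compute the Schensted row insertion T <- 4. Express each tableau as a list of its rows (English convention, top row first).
In row 1, 4 replaces 6 (the leftmost entry greater than 4); 6 is bumped to row 2. 6 starts a new row 2. The new tableau is [[2, 3, 4], [6]].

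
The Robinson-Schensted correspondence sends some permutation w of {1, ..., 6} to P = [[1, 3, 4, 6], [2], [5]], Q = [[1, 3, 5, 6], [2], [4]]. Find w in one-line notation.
Reverse the RSK construction: for i from n down to 1, find the cell of Q containing i, remove the entry at that cell from P, and reverse-bump it up through P; the value ejected from row 1 is w(i).

Step i=6: Q has 6 at row 1, column 4; remove that cell from P, ejecting 6. So w(6) = 6. P is now [[1, 3, 4], [2], [5]].
Step i=5: Q has 5 at row 1, column 3; remove that cell from P, ejecting 4. So w(5) = 4. P is now [[1, 3], [2], [5]].
Step i=4: Q has 4 at row 3, column 1; remove 5 from row 3 of P and reverse-bump: 5 enters row 2 and ejects 2; 2 enters row 1 and ejects 1. So w(4) = 1. P is now [[2, 3], [5]].
Step i=3: Q has 3 at row 1, column 2; remove that cell from P, ejecting 3. So w(3) = 3. P is now [[2], [5]].
Step i=2: Q has 2 at row 2, column 1; remove 5 from row 2 of P and reverse-bump: 5 enters row 1 and ejects 2. So w(2) = 2. P is now [[5]].
Step i=1: Q has 1 at row 1, column 1; remove that cell from P, ejecting 5. So w(1) = 5. P is now [].

So w = 5 2 3 1 4 6.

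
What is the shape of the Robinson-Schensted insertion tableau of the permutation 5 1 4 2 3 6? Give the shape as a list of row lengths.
[4, 1, 1]

Row-insert each entry into an empty tableau.

After inserting 5: P = [[5]].
After inserting 1: P = [[1], [5]].
After inserting 4: P = [[1, 4], [5]].
After inserting 2: P = [[1, 2], [4], [5]].
After inserting 3: P = [[1, 2, 3], [4], [5]].
After inserting 6: P = [[1, 2, 3, 6], [4], [5]].

The final insertion tableau P = [[1, 2, 3, 6], [4], [5]] has shape [4, 1, 1].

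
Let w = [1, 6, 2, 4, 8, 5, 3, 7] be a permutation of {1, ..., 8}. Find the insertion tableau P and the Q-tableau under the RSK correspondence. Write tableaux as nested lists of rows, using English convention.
Insert each entry of the permutation into P by Schensted row insertion, recording in Q the position of each new cell.

Insert 1: appended to row 1. P = [[1]].
Insert 6: appended to row 1. P = [[1, 6]].
Insert 2: 2 bumps 6 from row 1; 6 starts row 2. P = [[1, 2], [6]].
Insert 4: appended to row 1. P = [[1, 2, 4], [6]].
Insert 8: appended to row 1. P = [[1, 2, 4, 8], [6]].
Insert 5: 5 bumps 8 from row 1; 8 appends to row 2. P = [[1, 2, 4, 5], [6, 8]].
Insert 3: 3 bumps 4 from row 1; 4 bumps 6 from row 2; 6 starts row 3. P = [[1, 2, 3, 5], [4, 8], [6]].
Insert 7: appended to row 1. P = [[1, 2, 3, 5, 7], [4, 8], [6]].

So P = [[1, 2, 3, 5, 7], [4, 8], [6]], Q = [[1, 2, 4, 5, 8], [3, 6], [7]].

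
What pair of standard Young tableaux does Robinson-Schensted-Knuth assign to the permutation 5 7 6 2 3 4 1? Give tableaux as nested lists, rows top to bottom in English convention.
P = [[1, 3, 4], [2, 6], [5], [7]], Q = [[1, 2, 6], [3, 5], [4], [7]]

Insert each entry of the permutation into P by Schensted row insertion, recording in Q the position of each new cell.

Insert 5: appended to row 1. P = [[5]].
Insert 7: appended to row 1. P = [[5, 7]].
Insert 6: 6 bumps 7 from row 1; 7 starts row 2. P = [[5, 6], [7]].
Insert 2: 2 bumps 5 from row 1; 5 bumps 7 from row 2; 7 starts row 3. P = [[2, 6], [5], [7]].
Insert 3: 3 bumps 6 from row 1; 6 appends to row 2. P = [[2, 3], [5, 6], [7]].
Insert 4: appended to row 1. P = [[2, 3, 4], [5, 6], [7]].
Insert 1: 1 bumps 2 from row 1; 2 bumps 5 from row 2; 5 bumps 7 from row 3; 7 starts row 4. P = [[1, 3, 4], [2, 6], [5], [7]].

So P = [[1, 3, 4], [2, 6], [5], [7]], Q = [[1, 2, 6], [3, 5], [4], [7]].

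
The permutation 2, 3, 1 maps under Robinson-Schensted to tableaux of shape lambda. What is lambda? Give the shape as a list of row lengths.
[2, 1]

Row-insert each entry into an empty tableau.

After inserting 2: P = [[2]].
After inserting 3: P = [[2, 3]].
After inserting 1: P = [[1, 3], [2]].

The final insertion tableau P = [[1, 3], [2]] has shape [2, 1].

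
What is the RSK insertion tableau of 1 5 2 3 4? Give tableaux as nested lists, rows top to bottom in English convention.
Insert 1: appended to row 1. P = [[1]].
Insert 5: appended to row 1. P = [[1, 5]].
Insert 2: 2 bumps 5 from row 1; 5 starts row 2. P = [[1, 2], [5]].
Insert 3: appended to row 1. P = [[1, 2, 3], [5]].
Insert 4: appended to row 1. P = [[1, 2, 3, 4], [5]].

So P = [[1, 2, 3, 4], [5]].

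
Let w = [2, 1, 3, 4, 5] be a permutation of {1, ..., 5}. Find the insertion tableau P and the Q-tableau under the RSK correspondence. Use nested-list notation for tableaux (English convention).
P = [[1, 3, 4, 5], [2]], Q = [[1, 3, 4, 5], [2]]

Insert each entry of the permutation into P by Schensted row insertion, recording in Q the position of each new cell.

Insert 2: appended to row 1. P = [[2]].
Insert 1: 1 bumps 2 from row 1; 2 starts row 2. P = [[1], [2]].
Insert 3: appended to row 1. P = [[1, 3], [2]].
Insert 4: appended to row 1. P = [[1, 3, 4], [2]].
Insert 5: appended to row 1. P = [[1, 3, 4, 5], [2]].

So P = [[1, 3, 4, 5], [2]], Q = [[1, 3, 4, 5], [2]].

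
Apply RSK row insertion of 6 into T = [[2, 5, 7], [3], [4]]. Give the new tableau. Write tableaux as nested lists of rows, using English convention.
[[2, 5, 6], [3, 7], [4]]

In row 1, 6 replaces 7 (the leftmost entry greater than 6); 7 is bumped to row 2. 7 is appended to row 2. The new tableau is [[2, 5, 6], [3, 7], [4]].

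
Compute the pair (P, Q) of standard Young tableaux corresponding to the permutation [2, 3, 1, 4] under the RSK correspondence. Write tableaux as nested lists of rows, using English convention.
P = [[1, 3, 4], [2]], Q = [[1, 2, 4], [3]]

Insert each entry of the permutation into P by Schensted row insertion, recording in Q the position of each new cell.

Insert 2: appended to row 1. P = [[2]].
Insert 3: appended to row 1. P = [[2, 3]].
Insert 1: 1 bumps 2 from row 1; 2 starts row 2. P = [[1, 3], [2]].
Insert 4: appended to row 1. P = [[1, 3, 4], [2]].

So P = [[1, 3, 4], [2]], Q = [[1, 2, 4], [3]].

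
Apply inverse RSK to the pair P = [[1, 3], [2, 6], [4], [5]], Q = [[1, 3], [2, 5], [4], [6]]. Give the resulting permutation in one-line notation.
5 4 6 2 3 1

Reverse the RSK construction: for i from n down to 1, find the cell of Q containing i, remove the entry at that cell from P, and reverse-bump it up through P; the value ejected from row 1 is w(i).

Step i=6: Q has 6 at row 4, column 1; remove 5 from row 4 of P and reverse-bump: 5 enters row 3 and ejects 4; 4 enters row 2 and ejects 2; 2 enters row 1 and ejects 1. So w(6) = 1. P is now [[2, 3], [4, 6], [5]].
Step i=5: Q has 5 at row 2, column 2; remove 6 from row 2 of P and reverse-bump: 6 enters row 1 and ejects 3. So w(5) = 3. P is now [[2, 6], [4], [5]].
Step i=4: Q has 4 at row 3, column 1; remove 5 from row 3 of P and reverse-bump: 5 enters row 2 and ejects 4; 4 enters row 1 and ejects 2. So w(4) = 2. P is now [[4, 6], [5]].
Step i=3: Q has 3 at row 1, column 2; remove that cell from P, ejecting 6. So w(3) = 6. P is now [[4], [5]].
Step i=2: Q has 2 at row 2, column 1; remove 5 from row 2 of P and reverse-bump: 5 enters row 1 and ejects 4. So w(2) = 4. P is now [[5]].
Step i=1: Q has 1 at row 1, column 1; remove that cell from P, ejecting 5. So w(1) = 5. P is now [].

So w = 5 4 6 2 3 1.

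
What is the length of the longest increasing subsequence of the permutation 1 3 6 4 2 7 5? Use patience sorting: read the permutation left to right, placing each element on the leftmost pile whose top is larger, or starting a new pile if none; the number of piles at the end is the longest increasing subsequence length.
1: new pile. tops = [1]
3: new pile. tops = [1, 3]
6: new pile. tops = [1, 3, 6]
4: onto pile 3 (replacing 6). tops = [1, 3, 4]
2: onto pile 2 (replacing 3). tops = [1, 2, 4]
7: new pile. tops = [1, 2, 4, 7]
5: onto pile 4 (replacing 7). tops = [1, 2, 4, 5]

4 piles, so the longest increasing subsequence has length 4.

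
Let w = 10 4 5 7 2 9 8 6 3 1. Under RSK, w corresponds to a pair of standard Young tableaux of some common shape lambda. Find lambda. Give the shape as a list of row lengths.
RSK row insertion gives P = [[1, 3, 6, 8], [2, 5], [4], [7], [9], [10]], which has shape [4, 2, 1, 1, 1, 1].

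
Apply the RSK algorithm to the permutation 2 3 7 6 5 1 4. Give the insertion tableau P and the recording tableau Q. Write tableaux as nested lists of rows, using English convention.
Insert each entry of the permutation into P by Schensted row insertion, recording in Q the position of each new cell.

Insert 2: appended to row 1. P = [[2]], Q = [[1]].
Insert 3: appended to row 1. P = [[2, 3]], Q = [[1, 2]].
Insert 7: appended to row 1. P = [[2, 3, 7]], Q = [[1, 2, 3]].
Insert 6: 6 bumps 7 from row 1; 7 starts row 2. P = [[2, 3, 6], [7]], Q = [[1, 2, 3], [4]].
Insert 5: 5 bumps 6 from row 1; 6 bumps 7 from row 2; 7 starts row 3. P = [[2, 3, 5], [6], [7]], Q = [[1, 2, 3], [4], [5]].
Insert 1: 1 bumps 2 from row 1; 2 bumps 6 from row 2; 6 bumps 7 from row 3; 7 starts row 4. P = [[1, 3, 5], [2], [6], [7]], Q = [[1, 2, 3], [4], [5], [6]].
Insert 4: 4 bumps 5 from row 1; 5 appends to row 2. P = [[1, 3, 4], [2, 5], [6], [7]], Q = [[1, 2, 3], [4, 7], [5], [6]].

So P = [[1, 3, 4], [2, 5], [6], [7]], Q = [[1, 2, 3], [4, 7], [5], [6]].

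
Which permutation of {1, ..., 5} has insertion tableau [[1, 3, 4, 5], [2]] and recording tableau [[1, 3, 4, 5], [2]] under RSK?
Reverse the RSK construction: for i from n down to 1, find the cell of Q containing i, remove the entry at that cell from P, and reverse-bump it up through P; the value ejected from row 1 is w(i).

Step i=5: Q has 5 at row 1, column 4; remove that cell from P, ejecting 5. So w(5) = 5. P is now [[1, 3, 4], [2]].
Step i=4: Q has 4 at row 1, column 3; remove that cell from P, ejecting 4. So w(4) = 4. P is now [[1, 3], [2]].
Step i=3: Q has 3 at row 1, column 2; remove that cell from P, ejecting 3. So w(3) = 3. P is now [[1], [2]].
Step i=2: Q has 2 at row 2, column 1; remove 2 from row 2 of P and reverse-bump: 2 enters row 1 and ejects 1. So w(2) = 1. P is now [[2]].
Step i=1: Q has 1 at row 1, column 1; remove that cell from P, ejecting 2. So w(1) = 2. P is now [].

So w = 2 1 3 4 5.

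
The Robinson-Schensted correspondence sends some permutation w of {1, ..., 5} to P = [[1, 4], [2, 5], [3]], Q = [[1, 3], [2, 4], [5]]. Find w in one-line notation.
Reverse RSK: for i = n, n-1, ..., 1, locate i in Q, remove the corresponding corner cell from P, and reverse-bump its entry up through P; the value ejected from row 1 is w(i).

So w = 3 2 5 4 1.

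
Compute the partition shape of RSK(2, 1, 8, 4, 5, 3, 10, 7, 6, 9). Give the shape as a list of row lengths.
RSK row insertion gives P = [[1, 3, 5, 6, 9], [2, 4, 7], [8, 10]], which has shape [5, 3, 2].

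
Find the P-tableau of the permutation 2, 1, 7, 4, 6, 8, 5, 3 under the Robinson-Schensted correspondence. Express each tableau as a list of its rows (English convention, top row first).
P = [[1, 3, 5, 8], [2, 4], [6], [7]]

Insert 2: appended to row 1. P = [[2]].
Insert 1: 1 bumps 2 from row 1; 2 starts row 2. P = [[1], [2]].
Insert 7: appended to row 1. P = [[1, 7], [2]].
Insert 4: 4 bumps 7 from row 1; 7 appends to row 2. P = [[1, 4], [2, 7]].
Insert 6: appended to row 1. P = [[1, 4, 6], [2, 7]].
Insert 8: appended to row 1. P = [[1, 4, 6, 8], [2, 7]].
Insert 5: 5 bumps 6 from row 1; 6 bumps 7 from row 2; 7 starts row 3. P = [[1, 4, 5, 8], [2, 6], [7]].
Insert 3: 3 bumps 4 from row 1; 4 bumps 6 from row 2; 6 bumps 7 from row 3; 7 starts row 4. P = [[1, 3, 5, 8], [2, 4], [6], [7]].

So P = [[1, 3, 5, 8], [2, 4], [6], [7]].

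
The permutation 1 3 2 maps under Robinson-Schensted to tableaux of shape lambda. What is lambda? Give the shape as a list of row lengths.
[2, 1]

RSK row insertion gives P = [[1, 2], [3]], which has shape [2, 1].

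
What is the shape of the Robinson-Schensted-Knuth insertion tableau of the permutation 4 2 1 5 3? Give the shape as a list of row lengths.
Row-insert each entry into an empty tableau.

After inserting 4: P = [[4]].
After inserting 2: P = [[2], [4]].
After inserting 1: P = [[1], [2], [4]].
After inserting 5: P = [[1, 5], [2], [4]].
After inserting 3: P = [[1, 3], [2, 5], [4]].

The final insertion tableau P = [[1, 3], [2, 5], [4]] has shape [2, 2, 1].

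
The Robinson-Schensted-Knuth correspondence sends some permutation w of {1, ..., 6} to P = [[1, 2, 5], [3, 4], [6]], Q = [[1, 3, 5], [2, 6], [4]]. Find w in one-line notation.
6 3 4 1 5 2

Reverse the RSK construction: for i from n down to 1, find the cell of Q containing i, remove the entry at that cell from P, and reverse-bump it up through P; the value ejected from row 1 is w(i).

Step i=6: Q has 6 at row 2, column 2; remove 4 from row 2 of P and reverse-bump: 4 enters row 1 and ejects 2. So w(6) = 2. P is now [[1, 4, 5], [3], [6]].
Step i=5: Q has 5 at row 1, column 3; remove that cell from P, ejecting 5. So w(5) = 5. P is now [[1, 4], [3], [6]].
Step i=4: Q has 4 at row 3, column 1; remove 6 from row 3 of P and reverse-bump: 6 enters row 2 and ejects 3; 3 enters row 1 and ejects 1. So w(4) = 1. P is now [[3, 4], [6]].
Step i=3: Q has 3 at row 1, column 2; remove that cell from P, ejecting 4. So w(3) = 4. P is now [[3], [6]].
Step i=2: Q has 2 at row 2, column 1; remove 6 from row 2 of P and reverse-bump: 6 enters row 1 and ejects 3. So w(2) = 3. P is now [[6]].
Step i=1: Q has 1 at row 1, column 1; remove that cell from P, ejecting 6. So w(1) = 6. P is now [].

So w = 6 3 4 1 5 2.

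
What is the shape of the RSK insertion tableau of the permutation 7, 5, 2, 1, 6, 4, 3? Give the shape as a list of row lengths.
RSK row insertion gives P = [[1, 3], [2, 4], [5, 6], [7]], which has shape [2, 2, 2, 1].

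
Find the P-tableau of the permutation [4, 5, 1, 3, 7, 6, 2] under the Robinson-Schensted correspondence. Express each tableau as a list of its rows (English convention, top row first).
Insert 4: appended to row 1. P = [[4]].
Insert 5: appended to row 1. P = [[4, 5]].
Insert 1: 1 bumps 4 from row 1; 4 starts row 2. P = [[1, 5], [4]].
Insert 3: 3 bumps 5 from row 1; 5 appends to row 2. P = [[1, 3], [4, 5]].
Insert 7: appended to row 1. P = [[1, 3, 7], [4, 5]].
Insert 6: 6 bumps 7 from row 1; 7 appends to row 2. P = [[1, 3, 6], [4, 5, 7]].
Insert 2: 2 bumps 3 from row 1; 3 bumps 4 from row 2; 4 starts row 3. P = [[1, 2, 6], [3, 5, 7], [4]].

So P = [[1, 2, 6], [3, 5, 7], [4]].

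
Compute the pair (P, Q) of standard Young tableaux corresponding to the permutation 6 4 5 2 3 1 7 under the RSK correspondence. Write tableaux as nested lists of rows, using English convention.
P = [[1, 3, 7], [2, 5], [4], [6]], Q = [[1, 3, 7], [2, 5], [4], [6]]

Insert each entry of the permutation into P by Schensted row insertion, recording in Q the position of each new cell.

Insert 6: appended to row 1. P = [[6]].
Insert 4: 4 bumps 6 from row 1; 6 starts row 2. P = [[4], [6]].
Insert 5: appended to row 1. P = [[4, 5], [6]].
Insert 2: 2 bumps 4 from row 1; 4 bumps 6 from row 2; 6 starts row 3. P = [[2, 5], [4], [6]].
Insert 3: 3 bumps 5 from row 1; 5 appends to row 2. P = [[2, 3], [4, 5], [6]].
Insert 1: 1 bumps 2 from row 1; 2 bumps 4 from row 2; 4 bumps 6 from row 3; 6 starts row 4. P = [[1, 3], [2, 5], [4], [6]].
Insert 7: appended to row 1. P = [[1, 3, 7], [2, 5], [4], [6]].

So P = [[1, 3, 7], [2, 5], [4], [6]], Q = [[1, 3, 7], [2, 5], [4], [6]].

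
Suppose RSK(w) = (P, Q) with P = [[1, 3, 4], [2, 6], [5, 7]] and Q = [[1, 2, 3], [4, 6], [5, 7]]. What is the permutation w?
2 5 7 3 1 6 4

Reverse RSK: for i = n, n-1, ..., 1, locate i in Q, remove the corresponding corner cell from P, and reverse-bump its entry up through P; the value ejected from row 1 is w(i).

So w = 2 5 7 3 1 6 4.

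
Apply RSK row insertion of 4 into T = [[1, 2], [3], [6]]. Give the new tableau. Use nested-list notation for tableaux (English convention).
4 is larger than every entry of row 1, so it is appended to row 1. The new tableau is [[1, 2, 4], [3], [6]].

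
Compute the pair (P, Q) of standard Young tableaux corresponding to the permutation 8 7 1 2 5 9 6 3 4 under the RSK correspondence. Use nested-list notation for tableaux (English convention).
Insert each entry of the permutation into P by Schensted row insertion, recording in Q the position of each new cell.

Insert 8: appended to row 1. P = [[8]], Q = [[1]].
Insert 7: 7 bumps 8 from row 1; 8 starts row 2. P = [[7], [8]], Q = [[1], [2]].
Insert 1: 1 bumps 7 from row 1; 7 bumps 8 from row 2; 8 starts row 3. P = [[1], [7], [8]], Q = [[1], [2], [3]].
Insert 2: appended to row 1. P = [[1, 2], [7], [8]], Q = [[1, 4], [2], [3]].
Insert 5: appended to row 1. P = [[1, 2, 5], [7], [8]], Q = [[1, 4, 5], [2], [3]].
Insert 9: appended to row 1. P = [[1, 2, 5, 9], [7], [8]], Q = [[1, 4, 5, 6], [2], [3]].
Insert 6: 6 bumps 9 from row 1; 9 appends to row 2. P = [[1, 2, 5, 6], [7, 9], [8]], Q = [[1, 4, 5, 6], [2, 7], [3]].
Insert 3: 3 bumps 5 from row 1; 5 bumps 7 from row 2; 7 bumps 8 from row 3; 8 starts row 4. P = [[1, 2, 3, 6], [5, 9], [7], [8]], Q = [[1, 4, 5, 6], [2, 7], [3], [8]].
Insert 4: 4 bumps 6 from row 1; 6 bumps 9 from row 2; 9 appends to row 3. P = [[1, 2, 3, 4], [5, 6], [7, 9], [8]], Q = [[1, 4, 5, 6], [2, 7], [3, 9], [8]].

So P = [[1, 2, 3, 4], [5, 6], [7, 9], [8]], Q = [[1, 4, 5, 6], [2, 7], [3, 9], [8]].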